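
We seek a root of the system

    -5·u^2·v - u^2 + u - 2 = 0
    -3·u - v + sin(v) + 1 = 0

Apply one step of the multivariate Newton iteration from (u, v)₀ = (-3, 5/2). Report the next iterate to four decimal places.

At (-3, 5/2): F = (-126.5000, 8.098472).
Jacobian J = [[-10·u·v - 2·u + 1, -5·u^2], [-3, cos(v) - 1]].
At the point, J = [[82.0000, -45.0000], [-3.0000, -1.801144]] (det J = -282.693776).
Solving J·Δ = −F gives Δ = (2.0951, 1.0067).
Then the next iterate is (u, v)₁ = (-0.9049, 3.5067).

(-0.9049, 3.5067)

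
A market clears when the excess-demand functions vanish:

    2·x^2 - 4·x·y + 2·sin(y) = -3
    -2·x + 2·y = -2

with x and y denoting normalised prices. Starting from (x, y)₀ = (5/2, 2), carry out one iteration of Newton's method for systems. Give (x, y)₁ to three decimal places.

At (5/2, 2): F = (-2.68141, 1.000).
Jacobian J = [[4·x - 4·y, -4·x + 2·cos(y)], [-2, 2]].
At the point, J = [[2.000, -10.83229], [-2.000, 2.000]] (det J = -17.66459).
Solving J·Δ = −F gives Δ = (0.310, -0.190).
Then the next iterate is (x, y)₁ = (2.810, 1.810).

(2.810, 1.810)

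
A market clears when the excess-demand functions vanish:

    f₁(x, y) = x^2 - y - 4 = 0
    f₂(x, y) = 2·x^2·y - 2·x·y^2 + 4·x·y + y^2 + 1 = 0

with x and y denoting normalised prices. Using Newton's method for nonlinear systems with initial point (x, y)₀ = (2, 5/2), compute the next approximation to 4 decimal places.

(1.0814, -3.6744)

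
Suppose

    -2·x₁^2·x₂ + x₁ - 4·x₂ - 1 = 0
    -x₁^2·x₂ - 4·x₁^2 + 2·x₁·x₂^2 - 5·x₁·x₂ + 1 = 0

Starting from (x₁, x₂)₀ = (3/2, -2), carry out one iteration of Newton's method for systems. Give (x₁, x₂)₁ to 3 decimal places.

(0.499, -1.472)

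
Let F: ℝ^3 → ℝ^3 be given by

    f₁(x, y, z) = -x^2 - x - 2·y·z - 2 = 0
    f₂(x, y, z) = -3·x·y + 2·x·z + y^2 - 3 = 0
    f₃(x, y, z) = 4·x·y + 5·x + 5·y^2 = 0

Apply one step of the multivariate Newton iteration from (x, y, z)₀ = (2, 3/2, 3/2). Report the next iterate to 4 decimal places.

(-0.1368, 1.0763, 1.3184)

At (2, 3/2, 3/2): F = (-12.5000, -3.7500, 33.2500).
Jacobian J = [[-2·x - 1, -2·z, -2·y], [-3·y + 2·z, -3·x + 2·y, 2·x], [4·y + 5, 4·x + 10·y, 0]].
At the point, J = [[-5.0000, -3.0000, -3.0000], [-1.5000, -3.0000, 4.0000], [11.0000, 23.0000, 0.0000]] (det J = 332.5000).
Solving J·Δ = −F gives Δ = (-2.1368, -0.4237, -0.1816).
Then the next iterate is (x, y, z)₁ = (-0.1368, 1.0763, 1.3184).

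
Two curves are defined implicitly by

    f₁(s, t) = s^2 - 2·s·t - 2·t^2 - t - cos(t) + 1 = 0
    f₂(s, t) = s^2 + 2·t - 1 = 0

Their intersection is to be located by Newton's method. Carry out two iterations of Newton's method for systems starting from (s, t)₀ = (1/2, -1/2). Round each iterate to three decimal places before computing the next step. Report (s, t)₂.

(2.025, -0.059)

At (1/2, -1/2): F = (0.87242, -1.750).
Jacobian J = [[2·s - 2·t, -2·s - 4·t + sin(t) - 1], [2·s, 2]].
At the point, J = [[2.000, -0.47943], [1.000, 2.000]] (det J = 4.47943).
Solving J·Δ = −F gives Δ = (-0.202, 0.976).
Then the next iterate is (s, t)₁ = (0.298, 0.476).
Round to (0.298, 0.476) and repeat: F = (-1.01288, 0.04080), J = [[-0.356, -3.04177], [0.596, 2.000]].
Δ = (1.727, -0.535), so (s, t)₂ = (2.025, -0.059).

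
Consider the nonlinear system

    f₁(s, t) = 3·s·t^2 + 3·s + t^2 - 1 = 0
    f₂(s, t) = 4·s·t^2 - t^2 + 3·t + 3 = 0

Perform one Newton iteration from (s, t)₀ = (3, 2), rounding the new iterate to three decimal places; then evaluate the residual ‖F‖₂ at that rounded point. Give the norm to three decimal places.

18.143

At (3, 2): F = (48.000, 53.000).
Jacobian J = [[3·t^2 + 3, 6·s·t + 2·t], [4·t^2, 8·s·t - 2·t + 3]].
At the point, J = [[15.000, 40.000], [16.000, 47.000]] (det J = 65.000).
Solving J·Δ = −F gives Δ = (-2.092, -0.415).
Then the next iterate is (s, t)₁ = (0.908, 1.585).
Re-evaluating at (0.908, 1.585): F = (11.07953, 14.36718), so ‖F‖₂ = 18.143.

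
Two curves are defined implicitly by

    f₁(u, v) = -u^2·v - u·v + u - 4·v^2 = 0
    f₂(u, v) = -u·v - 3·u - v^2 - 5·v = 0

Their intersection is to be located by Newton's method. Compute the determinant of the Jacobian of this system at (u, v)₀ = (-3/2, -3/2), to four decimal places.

J = [[-2·u·v - v + 1, -u^2 - u - 8·v], [-v - 3, -u - 2·v - 5]].
At the point, J = [[-2.0000, 11.2500], [-1.5000, -0.5000]].
det J = 17.8750.

17.8750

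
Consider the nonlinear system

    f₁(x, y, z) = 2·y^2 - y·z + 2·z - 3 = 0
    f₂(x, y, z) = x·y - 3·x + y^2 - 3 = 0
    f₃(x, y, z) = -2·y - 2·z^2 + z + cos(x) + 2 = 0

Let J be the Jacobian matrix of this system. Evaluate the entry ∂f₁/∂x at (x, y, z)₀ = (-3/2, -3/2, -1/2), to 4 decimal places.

∂f₁/∂x = 0.
At (-3/2, -3/2, -1/2) this is 0.0000.

0.0000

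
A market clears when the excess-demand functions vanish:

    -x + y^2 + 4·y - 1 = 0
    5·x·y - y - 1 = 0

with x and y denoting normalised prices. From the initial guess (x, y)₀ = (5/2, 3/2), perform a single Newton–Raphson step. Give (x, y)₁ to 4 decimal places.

(1.5762, 0.6895)

At (5/2, 3/2): F = (4.7500, 16.2500).
Jacobian J = [[-1, 2·y + 4], [5·y, 5·x - 1]].
At the point, J = [[-1.0000, 7.0000], [7.5000, 11.5000]] (det J = -64.0000).
Solving J·Δ = −F gives Δ = (-0.9238, -0.8105).
Then the next iterate is (x, y)₁ = (1.5762, 0.6895).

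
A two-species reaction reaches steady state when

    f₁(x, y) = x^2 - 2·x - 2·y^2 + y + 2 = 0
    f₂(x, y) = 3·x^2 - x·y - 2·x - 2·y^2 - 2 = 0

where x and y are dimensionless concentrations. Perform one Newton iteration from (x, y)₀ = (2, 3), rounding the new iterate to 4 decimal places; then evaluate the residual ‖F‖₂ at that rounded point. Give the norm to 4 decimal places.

3.0314

At (2, 3): F = (-13.0000, -18.0000).
Jacobian J = [[2·x - 2, -4·y + 1], [6·x - y - 2, -x - 4·y]].
At the point, J = [[2.0000, -11.0000], [7.0000, -14.0000]] (det J = 49.0000).
Solving J·Δ = −F gives Δ = (0.3265, -1.1224).
Then the next iterate is (x, y)₁ = (2.3265, 1.8776).
Re-evaluating at (2.3265, 1.8776): F = (-2.413561, -1.834193), so ‖F‖₂ = 3.0314.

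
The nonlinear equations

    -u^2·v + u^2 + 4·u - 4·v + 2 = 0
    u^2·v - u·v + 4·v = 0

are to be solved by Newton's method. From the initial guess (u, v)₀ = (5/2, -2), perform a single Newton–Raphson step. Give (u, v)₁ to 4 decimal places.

(0.3324, -2.2375)

At (5/2, -2): F = (38.7500, -15.5000).
Jacobian J = [[-2·u·v + 2·u + 4, -u^2 - 4], [2·u·v - v, u^2 - u + 4]].
At the point, J = [[19.0000, -10.2500], [-8.0000, 7.7500]] (det J = 65.2500).
Solving J·Δ = −F gives Δ = (-2.1676, -0.2375).
Then the next iterate is (u, v)₁ = (0.3324, -2.2375).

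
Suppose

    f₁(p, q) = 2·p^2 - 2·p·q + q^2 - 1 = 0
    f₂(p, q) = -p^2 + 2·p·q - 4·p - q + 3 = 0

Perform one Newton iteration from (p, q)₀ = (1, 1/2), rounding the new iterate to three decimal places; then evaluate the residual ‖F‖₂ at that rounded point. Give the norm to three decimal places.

At (1, 1/2): F = (0.250, -1.500).
Jacobian J = [[4·p - 2·q, -2·p + 2·q], [-2·p + 2·q - 4, 2·p - 1]].
At the point, J = [[3.000, -1.000], [-5.000, 1.000]] (det J = -2.000).
Solving J·Δ = −F gives Δ = (-0.625, -1.625).
Then the next iterate is (p, q)₁ = (0.375, -1.125).
Re-evaluating at (0.375, -1.125): F = (1.39062, 1.64062), so ‖F‖₂ = 2.151.

2.151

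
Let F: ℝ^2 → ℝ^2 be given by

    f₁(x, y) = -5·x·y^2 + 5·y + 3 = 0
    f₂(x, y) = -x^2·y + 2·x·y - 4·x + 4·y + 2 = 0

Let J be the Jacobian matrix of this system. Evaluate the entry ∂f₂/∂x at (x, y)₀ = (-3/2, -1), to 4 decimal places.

-9.0000

∂f₂/∂x = -2·x·y + 2·y - 4.
At (-3/2, -1) this is -9.0000.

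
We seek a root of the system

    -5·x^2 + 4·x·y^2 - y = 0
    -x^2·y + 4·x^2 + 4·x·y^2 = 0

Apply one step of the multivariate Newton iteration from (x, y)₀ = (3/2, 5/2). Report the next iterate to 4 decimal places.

At (3/2, 5/2): F = (23.7500, 40.8750).
Jacobian J = [[-10·x + 4·y^2, 8·x·y - 1], [-2·x·y + 8·x + 4·y^2, -x^2 + 8·x·y]].
At the point, J = [[10.0000, 29.0000], [29.5000, 27.7500]] (det J = -578.0000).
Solving J·Δ = −F gives Δ = (-0.9106, -0.5050).
Then the next iterate is (x, y)₁ = (0.5894, 1.9950).

(0.5894, 1.9950)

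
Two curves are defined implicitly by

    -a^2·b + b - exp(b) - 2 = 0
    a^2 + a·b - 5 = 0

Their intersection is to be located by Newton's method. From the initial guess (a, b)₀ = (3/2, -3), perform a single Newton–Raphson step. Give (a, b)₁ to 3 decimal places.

At (3/2, -3): F = (1.70021, -7.250).
Jacobian J = [[-2·a·b, -a^2 - exp(b) + 1], [2·a + b, a]].
At the point, J = [[9.000, -1.29979], [0.000, 1.500]] (det J = 13.500).
Solving J·Δ = −F gives Δ = (0.509, 4.833).
Then the next iterate is (a, b)₁ = (2.009, 1.833).

(2.009, 1.833)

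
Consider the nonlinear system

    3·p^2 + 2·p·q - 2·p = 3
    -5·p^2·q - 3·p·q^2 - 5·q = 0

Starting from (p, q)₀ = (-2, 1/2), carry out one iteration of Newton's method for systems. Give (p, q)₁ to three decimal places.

(-1.109, 0.355)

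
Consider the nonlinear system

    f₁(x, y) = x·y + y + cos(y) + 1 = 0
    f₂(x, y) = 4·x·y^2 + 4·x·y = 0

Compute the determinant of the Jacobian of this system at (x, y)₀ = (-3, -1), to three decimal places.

-12.000

J = [[y, x - sin(y) + 1], [4·y^2 + 4·y, 8·x·y + 4·x]].
At the point, J = [[-1.000, -1.15853], [0.000, 12.000]].
det J = -12.000.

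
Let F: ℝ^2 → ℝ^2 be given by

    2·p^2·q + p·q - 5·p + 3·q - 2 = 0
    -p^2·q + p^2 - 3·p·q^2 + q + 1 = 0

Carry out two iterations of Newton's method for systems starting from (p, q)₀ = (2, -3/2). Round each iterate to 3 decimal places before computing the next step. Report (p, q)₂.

(-0.359, -0.755)

At (2, -3/2): F = (-31.500, -4.000).
Jacobian J = [[4·p·q + q - 5, 2·p^2 + p + 3], [-2·p·q + 2·p - 3·q^2, -p^2 - 6·p·q + 1]].
At the point, J = [[-18.500, 13.000], [3.250, 15.000]] (det J = -319.750).
Solving J·Δ = −F gives Δ = (-1.315, 0.552).
Then the next iterate is (p, q)₁ = (0.685, -0.948).
Round to (0.685, -0.948) and repeat: F = (-9.80803, -0.88079), J = [[-8.54552, 4.62345], [-0.02735, 4.42706]].
Δ = (-1.044, 0.193), so (p, q)₂ = (-0.359, -0.755).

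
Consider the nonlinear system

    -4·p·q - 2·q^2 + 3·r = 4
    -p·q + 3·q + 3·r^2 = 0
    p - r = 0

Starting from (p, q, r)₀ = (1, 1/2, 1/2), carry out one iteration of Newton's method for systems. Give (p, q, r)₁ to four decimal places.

At (1, 1/2, 1/2): F = (-5.0000, 1.7500, 0.5000).
Jacobian J = [[-4·q, -4·p - 4·q, 3], [-q, -p + 3, 6·r], [1, 0, -1]].
At the point, J = [[-2.0000, -6.0000, 3.0000], [-0.5000, 2.0000, 3.0000], [1.0000, 0.0000, -1.0000]] (det J = -17.0000).
Solving J·Δ = −F gives Δ = (-0.7353, -0.7059, -0.2353).
Then the next iterate is (p, q, r)₁ = (0.2647, -0.2059, 0.2647).

(0.2647, -0.2059, 0.2647)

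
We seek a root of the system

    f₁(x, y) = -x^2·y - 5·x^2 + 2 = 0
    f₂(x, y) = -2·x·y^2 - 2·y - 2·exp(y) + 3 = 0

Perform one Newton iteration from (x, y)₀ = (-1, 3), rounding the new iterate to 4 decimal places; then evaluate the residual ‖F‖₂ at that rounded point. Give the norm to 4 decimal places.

10.1307

At (-1, 3): F = (-6.0000, -25.171074).
Jacobian J = [[-2·x·y - 10·x, -x^2], [-2·y^2, -4·x·y - 2·exp(y) - 2]].
At the point, J = [[16.0000, -1.0000], [-18.0000, -30.171074]] (det J = -500.737182).
Solving J·Δ = −F gives Δ = (0.3113, -1.0200).
Then the next iterate is (x, y)₁ = (-0.6887, 1.9800).
Re-evaluating at (-0.6887, 1.9800): F = (-1.310668, -10.045527), so ‖F‖₂ = 10.1307.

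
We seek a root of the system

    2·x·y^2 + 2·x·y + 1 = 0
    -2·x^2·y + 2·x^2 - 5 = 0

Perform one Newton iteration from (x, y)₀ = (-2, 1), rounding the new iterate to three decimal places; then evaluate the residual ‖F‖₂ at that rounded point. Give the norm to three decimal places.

1.355

At (-2, 1): F = (-7.000, -5.000).
Jacobian J = [[2·y^2 + 2·y, 4·x·y + 2·x], [-4·x·y + 4·x, -2·x^2]].
At the point, J = [[4.000, -12.000], [0.000, -8.000]] (det J = -32.000).
Solving J·Δ = −F gives Δ = (-0.125, -0.625).
Then the next iterate is (x, y)₁ = (-2.125, 0.375).
Re-evaluating at (-2.125, 0.375): F = (-1.19141, 0.64453), so ‖F‖₂ = 1.355.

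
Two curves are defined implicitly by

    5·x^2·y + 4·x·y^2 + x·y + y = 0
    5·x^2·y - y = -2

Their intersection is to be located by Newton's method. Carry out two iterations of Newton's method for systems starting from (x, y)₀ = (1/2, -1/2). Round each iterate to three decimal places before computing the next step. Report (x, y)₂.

At (1/2, -1/2): F = (-0.875, 1.875).
Jacobian J = [[10·x·y + 4·y^2 + y, 5·x^2 + 8·x·y + x + 1], [10·x·y, 5·x^2 - 1]].
At the point, J = [[-2.000, 0.750], [-2.500, 0.250]] (det J = 1.375).
Solving J·Δ = −F gives Δ = (1.182, 4.318).
Then the next iterate is (x, y)₁ = (1.682, 3.818).
Round to (1.682, 3.818) and repeat: F = (162.32274, 52.18998), J = [[126.34526, 68.20263], [64.21876, 13.14562]].
Δ = (-0.524, -1.409), so (x, y)₂ = (1.158, 2.409).

(1.158, 2.409)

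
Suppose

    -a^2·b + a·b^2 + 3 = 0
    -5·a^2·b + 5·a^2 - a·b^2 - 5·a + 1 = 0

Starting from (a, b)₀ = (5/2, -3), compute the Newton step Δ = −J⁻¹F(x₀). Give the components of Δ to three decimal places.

(-0.845, 1.128)

At (5/2, -3): F = (44.250, 91.000).
Jacobian J = [[-2·a·b + b^2, -a^2 + 2·a·b], [-10·a·b + 10·a - b^2 - 5, -5·a^2 - 2·a·b]].
At the point, J = [[24.000, -21.250], [86.000, -16.250]] (det J = 1437.500).
Solving J·Δ = −F gives Δ = (-0.845, 1.128).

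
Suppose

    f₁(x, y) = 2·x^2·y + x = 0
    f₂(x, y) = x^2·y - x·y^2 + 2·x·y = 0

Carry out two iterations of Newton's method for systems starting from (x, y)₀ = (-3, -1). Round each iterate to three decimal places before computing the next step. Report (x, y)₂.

(-1.930, 0.070)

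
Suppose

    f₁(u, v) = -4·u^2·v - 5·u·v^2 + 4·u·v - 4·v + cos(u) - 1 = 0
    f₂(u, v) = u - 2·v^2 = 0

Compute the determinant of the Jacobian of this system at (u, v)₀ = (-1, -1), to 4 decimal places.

J = [[-8·u·v - 5·v^2 + 4·v - sin(u), -4·u^2 - 10·u·v + 4·u - 4], [1, -4·v]].
At the point, J = [[-16.158529, -22.0000], [1.0000, 4.0000]].
det J = -42.6341.

-42.6341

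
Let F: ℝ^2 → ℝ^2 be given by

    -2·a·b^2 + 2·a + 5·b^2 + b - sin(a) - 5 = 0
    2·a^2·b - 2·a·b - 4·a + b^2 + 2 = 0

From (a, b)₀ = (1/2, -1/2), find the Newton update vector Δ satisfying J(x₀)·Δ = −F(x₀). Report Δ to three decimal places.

(0.577, -1.207)

At (1/2, -1/2): F = (-3.97943, 0.500).
Jacobian J = [[-2·b^2 - cos(a) + 2, -4·a·b + 10·b + 1], [4·a·b - 2·b - 4, 2·a^2 - 2·a + 2·b]].
At the point, J = [[0.62242, -3.000], [-4.000, -1.500]] (det J = -12.93363).
Solving J·Δ = −F gives Δ = (0.577, -1.207).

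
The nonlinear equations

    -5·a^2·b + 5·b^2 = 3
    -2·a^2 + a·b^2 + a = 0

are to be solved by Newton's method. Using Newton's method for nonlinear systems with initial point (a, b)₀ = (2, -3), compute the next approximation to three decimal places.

At (2, -3): F = (102.000, 12.000).
Jacobian J = [[-10·a·b, -5·a^2 + 10·b], [-4·a + b^2 + 1, 2·a·b]].
At the point, J = [[60.000, -50.000], [2.000, -12.000]] (det J = -620.000).
Solving J·Δ = −F gives Δ = (-1.006, 0.832).
Then the next iterate is (a, b)₁ = (0.994, -2.168).

(0.994, -2.168)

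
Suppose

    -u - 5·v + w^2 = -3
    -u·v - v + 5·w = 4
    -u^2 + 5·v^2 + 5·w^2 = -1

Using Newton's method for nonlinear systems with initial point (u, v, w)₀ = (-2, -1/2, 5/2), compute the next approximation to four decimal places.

At (-2, -1/2, 5/2): F = (13.7500, 8.0000, 29.5000).
Jacobian J = [[-1, -5, 2·w], [-v, -u - 1, 5], [-2·u, 10·v, 10·w]].
At the point, J = [[-1.0000, -5.0000, 5.0000], [0.5000, 1.0000, 5.0000], [4.0000, -5.0000, 25.0000]] (det J = -120.0000).
Solving J·Δ = −F gives Δ = (5.0208, -0.2969, -2.0427).
Then the next iterate is (u, v, w)₁ = (3.0208, -0.7969, 0.4573).

(3.0208, -0.7969, 0.4573)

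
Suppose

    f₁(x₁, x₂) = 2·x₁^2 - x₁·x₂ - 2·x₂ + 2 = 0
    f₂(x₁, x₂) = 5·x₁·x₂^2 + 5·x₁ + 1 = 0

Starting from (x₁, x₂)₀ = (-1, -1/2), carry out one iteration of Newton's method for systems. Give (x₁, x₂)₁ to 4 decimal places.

(0.5333, -1.3667)

At (-1, -1/2): F = (4.5000, -5.2500).
Jacobian J = [[4·x₁ - x₂, -x₁ - 2], [5·x₂^2 + 5, 10·x₁·x₂]].
At the point, J = [[-3.5000, -1.0000], [6.2500, 5.0000]] (det J = -11.2500).
Solving J·Δ = −F gives Δ = (1.5333, -0.8667).
Then the next iterate is (x₁, x₂)₁ = (0.5333, -1.3667).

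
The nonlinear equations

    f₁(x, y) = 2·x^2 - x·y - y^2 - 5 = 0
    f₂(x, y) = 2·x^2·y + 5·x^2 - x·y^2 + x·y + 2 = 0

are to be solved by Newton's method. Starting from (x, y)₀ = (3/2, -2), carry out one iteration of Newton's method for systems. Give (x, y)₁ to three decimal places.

(1.559, -1.589)

At (3/2, -2): F = (-1.500, -4.750).
Jacobian J = [[4·x - y, -x - 2·y], [4·x·y + 10·x - y^2 + y, 2·x^2 - 2·x·y + x]].
At the point, J = [[8.000, 2.500], [-3.000, 12.000]] (det J = 103.500).
Solving J·Δ = −F gives Δ = (0.059, 0.411).
Then the next iterate is (x, y)₁ = (1.559, -1.589).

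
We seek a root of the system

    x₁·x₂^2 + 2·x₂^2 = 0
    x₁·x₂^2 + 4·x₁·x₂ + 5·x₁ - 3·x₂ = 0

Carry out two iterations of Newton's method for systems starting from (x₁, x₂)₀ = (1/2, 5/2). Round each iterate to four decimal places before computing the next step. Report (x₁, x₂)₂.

At (1/2, 5/2): F = (15.6250, 3.1250).
Jacobian J = [[x₂^2, 2·x₁·x₂ + 4·x₂], [x₂^2 + 4·x₂ + 5, 2·x₁·x₂ + 4·x₁ - 3]].
At the point, J = [[6.2500, 12.5000], [21.2500, 1.5000]] (det J = -256.2500).
Solving J·Δ = −F gives Δ = (-0.0610, -1.2195).
Then the next iterate is (x₁, x₂)₁ = (0.4390, 1.2805).
Round to (0.4390, 1.2805) and repeat: F = (3.999180, 1.321878), J = [[1.639680, 6.246279], [11.761680, -0.119721]].
Δ = (-0.1186, -0.6091), so (x₁, x₂)₂ = (0.3204, 0.6714).

(0.3204, 0.6714)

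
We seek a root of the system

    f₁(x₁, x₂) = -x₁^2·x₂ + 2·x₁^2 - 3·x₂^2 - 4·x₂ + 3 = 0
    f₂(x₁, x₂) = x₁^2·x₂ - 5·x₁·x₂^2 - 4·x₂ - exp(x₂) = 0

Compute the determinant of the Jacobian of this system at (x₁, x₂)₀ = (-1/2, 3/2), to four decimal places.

-168.5717

J = [[-2·x₁·x₂ + 4·x₁, -x₁^2 - 6·x₂ - 4], [2·x₁·x₂ - 5·x₂^2, x₁^2 - 10·x₁·x₂ - exp(x₂) - 4]].
At the point, J = [[-0.5000, -13.2500], [-12.7500, -0.731689]].
det J = -168.5717.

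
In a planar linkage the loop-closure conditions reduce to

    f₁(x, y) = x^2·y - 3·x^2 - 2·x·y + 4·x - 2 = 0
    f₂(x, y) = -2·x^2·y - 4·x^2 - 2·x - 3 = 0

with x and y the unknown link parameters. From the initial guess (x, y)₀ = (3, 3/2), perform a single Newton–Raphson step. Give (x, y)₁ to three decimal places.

At (3, 3/2): F = (-12.500, -72.000).
Jacobian J = [[2·x·y - 6·x - 2·y + 4, x^2 - 2·x], [-4·x·y - 8·x - 2, -2·x^2]].
At the point, J = [[-8.000, 3.000], [-44.000, -18.000]] (det J = 276.000).
Solving J·Δ = −F gives Δ = (-1.598, -0.094).
Then the next iterate is (x, y)₁ = (1.402, 1.406).

(1.402, 1.406)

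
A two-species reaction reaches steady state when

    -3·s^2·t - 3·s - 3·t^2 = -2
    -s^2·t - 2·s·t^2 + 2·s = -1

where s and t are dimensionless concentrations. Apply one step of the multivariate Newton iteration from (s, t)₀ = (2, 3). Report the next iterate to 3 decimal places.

(-0.325, 3.790)

At (2, 3): F = (-67.000, -43.000).
Jacobian J = [[-6·s·t - 3, -3·s^2 - 6·t], [-2·s·t - 2·t^2 + 2, -s^2 - 4·s·t]].
At the point, J = [[-39.000, -30.000], [-28.000, -28.000]] (det J = 252.000).
Solving J·Δ = −F gives Δ = (-2.325, 0.790).
Then the next iterate is (s, t)₁ = (-0.325, 3.790).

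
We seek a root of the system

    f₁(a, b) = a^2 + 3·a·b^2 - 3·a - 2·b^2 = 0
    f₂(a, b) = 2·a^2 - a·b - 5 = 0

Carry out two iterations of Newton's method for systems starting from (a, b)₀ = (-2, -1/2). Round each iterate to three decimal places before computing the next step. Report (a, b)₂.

(-1.897, -1.166)

At (-2, -1/2): F = (8.000, 2.000).
Jacobian J = [[2·a + 3·b^2 - 3, 6·a·b - 4·b], [4·a - b, -a]].
At the point, J = [[-6.250, 8.000], [-7.500, 2.000]] (det J = 47.500).
Solving J·Δ = −F gives Δ = (0.000, -1.000).
Then the next iterate is (a, b)₁ = (-2.000, -1.500).
Round to (-2.000, -1.500) and repeat: F = (-8.000, 0.000), J = [[-0.250, 24.000], [-6.500, 2.000]].
Δ = (0.103, 0.334), so (a, b)₂ = (-1.897, -1.166).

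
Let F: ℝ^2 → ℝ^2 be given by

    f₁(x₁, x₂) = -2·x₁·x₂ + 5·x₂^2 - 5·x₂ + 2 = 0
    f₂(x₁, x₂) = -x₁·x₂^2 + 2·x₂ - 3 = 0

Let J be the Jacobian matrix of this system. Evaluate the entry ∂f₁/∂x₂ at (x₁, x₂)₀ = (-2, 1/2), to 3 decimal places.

∂f₁/∂x₂ = -2·x₁ + 10·x₂ - 5.
At (-2, 1/2) this is 4.000.

4.000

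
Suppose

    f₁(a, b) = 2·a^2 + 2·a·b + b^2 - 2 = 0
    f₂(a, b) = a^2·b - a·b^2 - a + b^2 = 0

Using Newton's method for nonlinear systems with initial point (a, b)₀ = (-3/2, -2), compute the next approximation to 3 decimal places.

At (-3/2, -2): F = (12.500, 7.000).
Jacobian J = [[4·a + 2·b, 2·a + 2·b], [2·a·b - b^2 - 1, a^2 - 2·a·b + 2·b]].
At the point, J = [[-10.000, -7.000], [1.000, -7.750]] (det J = 84.500).
Solving J·Δ = −F gives Δ = (0.567, 0.976).
Then the next iterate is (a, b)₁ = (-0.933, -1.024).

(-0.933, -1.024)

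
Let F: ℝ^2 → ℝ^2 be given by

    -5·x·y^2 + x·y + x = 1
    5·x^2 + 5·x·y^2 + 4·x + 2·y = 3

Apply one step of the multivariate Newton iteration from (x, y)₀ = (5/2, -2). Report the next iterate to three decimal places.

(1.314, -1.455)

At (5/2, -2): F = (-53.500, 84.250).
Jacobian J = [[-5·y^2 + y + 1, -10·x·y + x], [10·x + 5·y^2 + 4, 10·x·y + 2]].
At the point, J = [[-21.000, 52.500], [49.000, -48.000]] (det J = -1564.500).
Solving J·Δ = −F gives Δ = (-1.186, 0.545).
Then the next iterate is (x, y)₁ = (1.314, -1.455).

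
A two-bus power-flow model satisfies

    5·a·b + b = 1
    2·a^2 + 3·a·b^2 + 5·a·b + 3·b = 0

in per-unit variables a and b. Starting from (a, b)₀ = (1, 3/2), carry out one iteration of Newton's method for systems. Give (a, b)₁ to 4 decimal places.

(0.3611, 0.9653)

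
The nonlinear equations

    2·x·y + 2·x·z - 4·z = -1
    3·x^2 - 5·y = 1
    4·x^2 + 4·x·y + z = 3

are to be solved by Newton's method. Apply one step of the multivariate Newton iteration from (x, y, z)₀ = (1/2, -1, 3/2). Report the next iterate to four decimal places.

(1.5288, 0.5673, 0.8654)

At (1/2, -1, 3/2): F = (-4.5000, 4.7500, -2.5000).
Jacobian J = [[2·y + 2·z, 2·x, 2·x - 4], [6·x, -5, 0], [8·x + 4·y, 4·x, 1]].
At the point, J = [[1.0000, 1.0000, -3.0000], [3.0000, -5.0000, 0.0000], [0.0000, 2.0000, 1.0000]] (det J = -26.0000).
Solving J·Δ = −F gives Δ = (1.0288, 1.5673, -0.6346).
Then the next iterate is (x, y, z)₁ = (1.5288, 0.5673, 0.8654).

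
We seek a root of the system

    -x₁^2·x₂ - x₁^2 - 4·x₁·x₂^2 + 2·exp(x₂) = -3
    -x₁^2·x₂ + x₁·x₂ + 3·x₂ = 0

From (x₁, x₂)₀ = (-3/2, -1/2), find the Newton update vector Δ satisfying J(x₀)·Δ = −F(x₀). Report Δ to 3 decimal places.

At (-3/2, -1/2): F = (4.58806, 0.375).
Jacobian J = [[-2·x₁·x₂ - 2·x₁ - 4·x₂^2, -x₁^2 - 8·x₁·x₂ + 2·exp(x₂)], [-2·x₁·x₂ + x₂, -x₁^2 + x₁ + 3]].
At the point, J = [[0.500, -7.03694], [-2.000, -0.750]] (det J = -14.44888).
Solving J·Δ = −F gives Δ = (-0.056, 0.648).

(-0.056, 0.648)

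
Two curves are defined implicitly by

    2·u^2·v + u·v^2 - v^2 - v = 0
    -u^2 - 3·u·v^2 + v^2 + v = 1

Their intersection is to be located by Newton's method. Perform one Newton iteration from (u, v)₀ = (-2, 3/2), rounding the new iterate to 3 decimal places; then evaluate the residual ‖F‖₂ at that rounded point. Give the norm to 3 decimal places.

3.466

At (-2, 3/2): F = (3.750, 12.250).
Jacobian J = [[4·u·v + v^2, 2·u^2 + 2·u·v - 2·v - 1], [-2·u - 3·v^2, -6·u·v + 2·v + 1]].
At the point, J = [[-9.750, -2.000], [-2.750, 22.000]] (det J = -220.000).
Solving J·Δ = −F gives Δ = (0.486, -0.496).
Then the next iterate is (u, v)₁ = (-1.514, 1.004).
Re-evaluating at (-1.514, 1.004): F = (1.06458, 3.29823), so ‖F‖₂ = 3.466.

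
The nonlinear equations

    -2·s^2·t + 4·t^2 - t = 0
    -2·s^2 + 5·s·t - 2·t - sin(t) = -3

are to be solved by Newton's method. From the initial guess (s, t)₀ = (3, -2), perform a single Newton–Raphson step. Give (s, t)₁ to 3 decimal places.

(1.485, -1.496)

At (3, -2): F = (54.000, -40.09070).
Jacobian J = [[-4·s·t, -2·s^2 + 8·t - 1], [-4·s + 5·t, 5·s - cos(t) - 2]].
At the point, J = [[24.000, -35.000], [-22.000, 13.41615]] (det J = -448.01248).
Solving J·Δ = −F gives Δ = (-1.515, 0.504).
Then the next iterate is (s, t)₁ = (1.485, -1.496).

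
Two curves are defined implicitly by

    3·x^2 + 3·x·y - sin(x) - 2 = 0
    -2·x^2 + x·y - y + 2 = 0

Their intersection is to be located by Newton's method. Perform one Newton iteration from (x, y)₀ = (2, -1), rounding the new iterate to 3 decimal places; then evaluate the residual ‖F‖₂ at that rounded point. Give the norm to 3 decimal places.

1.517

At (2, -1): F = (3.09070, -7.000).
Jacobian J = [[6·x + 3·y - cos(x), 3·x], [-4·x + y, x - 1]].
At the point, J = [[9.41615, 6.000], [-9.000, 1.000]] (det J = 63.41615).
Solving J·Δ = −F gives Δ = (-0.711, 0.601).
Then the next iterate is (x, y)₁ = (1.289, -0.399).
Re-evaluating at (1.289, -0.399): F = (0.48107, -1.43835), so ‖F‖₂ = 1.517.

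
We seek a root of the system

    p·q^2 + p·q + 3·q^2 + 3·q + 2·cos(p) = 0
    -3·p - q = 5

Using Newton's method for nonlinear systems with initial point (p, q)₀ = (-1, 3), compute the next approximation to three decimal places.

(-2.586, 2.759)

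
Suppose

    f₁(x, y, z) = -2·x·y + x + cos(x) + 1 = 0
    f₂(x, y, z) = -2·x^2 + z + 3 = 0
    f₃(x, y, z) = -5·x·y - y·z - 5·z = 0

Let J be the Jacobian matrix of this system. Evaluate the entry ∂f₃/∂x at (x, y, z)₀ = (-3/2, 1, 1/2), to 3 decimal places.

∂f₃/∂x = -5·y.
At (-3/2, 1, 1/2) this is -5.000.

-5.000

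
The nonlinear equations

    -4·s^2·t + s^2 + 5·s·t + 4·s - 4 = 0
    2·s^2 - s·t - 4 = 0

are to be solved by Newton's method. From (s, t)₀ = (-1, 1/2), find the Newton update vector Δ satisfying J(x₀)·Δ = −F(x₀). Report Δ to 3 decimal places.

(-0.781, -2.016)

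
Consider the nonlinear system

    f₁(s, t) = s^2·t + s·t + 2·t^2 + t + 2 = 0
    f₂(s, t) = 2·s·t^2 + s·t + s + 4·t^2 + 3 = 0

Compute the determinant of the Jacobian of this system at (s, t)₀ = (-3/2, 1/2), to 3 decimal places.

J = [[2·s·t + t, s^2 + s + 4·t + 1], [2·t^2 + t + 1, 4·s·t + s + 8·t]].
At the point, J = [[-1.000, 3.750], [2.000, -0.500]].
det J = -7.000.

-7.000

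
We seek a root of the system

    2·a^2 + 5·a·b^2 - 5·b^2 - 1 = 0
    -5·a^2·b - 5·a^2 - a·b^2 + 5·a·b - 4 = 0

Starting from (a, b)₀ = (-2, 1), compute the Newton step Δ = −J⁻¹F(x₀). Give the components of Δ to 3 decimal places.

(0.967, -0.363)

At (-2, 1): F = (-8.000, -52.000).
Jacobian J = [[4·a + 5·b^2, 10·a·b - 10·b], [-10·a·b - 10·a - b^2 + 5·b, -5·a^2 - 2·a·b + 5·a]].
At the point, J = [[-3.000, -30.000], [44.000, -26.000]] (det J = 1398.000).
Solving J·Δ = −F gives Δ = (0.967, -0.363).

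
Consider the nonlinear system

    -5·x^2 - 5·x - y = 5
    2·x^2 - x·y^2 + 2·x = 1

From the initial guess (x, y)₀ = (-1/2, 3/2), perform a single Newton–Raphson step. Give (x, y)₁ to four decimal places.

(-4.1667, -3.7500)

At (-1/2, 3/2): F = (-5.2500, -0.3750).
Jacobian J = [[-10·x - 5, -1], [4·x - y^2 + 2, -2·x·y]].
At the point, J = [[0.0000, -1.0000], [-2.2500, 1.5000]] (det J = -2.2500).
Solving J·Δ = −F gives Δ = (-3.6667, -5.2500).
Then the next iterate is (x, y)₁ = (-4.1667, -3.7500).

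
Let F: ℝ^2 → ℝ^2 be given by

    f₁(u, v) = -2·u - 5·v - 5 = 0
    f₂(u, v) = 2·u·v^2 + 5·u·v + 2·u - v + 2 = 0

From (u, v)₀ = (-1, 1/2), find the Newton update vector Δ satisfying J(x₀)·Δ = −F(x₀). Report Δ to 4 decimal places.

At (-1, 1/2): F = (-5.5000, -3.5000).
Jacobian J = [[-2, -5], [2·v^2 + 5·v + 2, 4·u·v + 5·u - 1]].
At the point, J = [[-2.0000, -5.0000], [5.0000, -8.0000]] (det J = 41.0000).
Solving J·Δ = −F gives Δ = (-0.6463, -0.8415).

(-0.6463, -0.8415)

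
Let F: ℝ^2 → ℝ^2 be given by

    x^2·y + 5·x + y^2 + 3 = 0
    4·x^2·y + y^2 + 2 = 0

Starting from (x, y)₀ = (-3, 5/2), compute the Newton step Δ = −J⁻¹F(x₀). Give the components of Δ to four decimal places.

(1.6017, -0.0523)

At (-3, 5/2): F = (16.7500, 98.2500).
Jacobian J = [[2·x·y + 5, x^2 + 2·y], [8·x·y, 4·x^2 + 2·y]].
At the point, J = [[-10.0000, 14.0000], [-60.0000, 41.0000]] (det J = 430.0000).
Solving J·Δ = −F gives Δ = (1.6017, -0.0523).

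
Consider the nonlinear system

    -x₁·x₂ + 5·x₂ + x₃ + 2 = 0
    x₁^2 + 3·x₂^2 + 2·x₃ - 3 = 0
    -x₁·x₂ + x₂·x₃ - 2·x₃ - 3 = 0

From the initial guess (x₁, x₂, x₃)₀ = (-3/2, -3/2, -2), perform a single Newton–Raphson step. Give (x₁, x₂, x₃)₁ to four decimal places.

(14.0917, -4.7750, 5.6500)

At (-3/2, -3/2, -2): F = (-9.7500, 2.0000, 1.7500).
Jacobian J = [[-x₂, -x₁ + 5, 1], [2·x₁, 6·x₂, 2], [-x₂, -x₁ + x₃, x₂ - 2]].
At the point, J = [[1.5000, 6.5000, 1.0000], [-3.0000, -9.0000, 2.0000], [1.5000, -0.5000, -3.5000]] (det J = 15.0000).
Solving J·Δ = −F gives Δ = (15.5917, -3.2750, 7.6500).
Then the next iterate is (x₁, x₂, x₃)₁ = (14.0917, -4.7750, 5.6500).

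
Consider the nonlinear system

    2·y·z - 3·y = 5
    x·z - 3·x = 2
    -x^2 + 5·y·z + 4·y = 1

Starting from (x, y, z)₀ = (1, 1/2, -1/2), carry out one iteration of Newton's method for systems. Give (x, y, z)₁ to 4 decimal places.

(-0.4806, -1.1705, -0.1822)

At (1, 1/2, -1/2): F = (-7.0000, -5.5000, -1.2500).
Jacobian J = [[0, 2·z - 3, 2·y], [z - 3, 0, x], [-2·x, 5·z + 4, 5·y]].
At the point, J = [[0.0000, -4.0000, 1.0000], [-3.5000, 0.0000, 1.0000], [-2.0000, 1.5000, 2.5000]] (det J = -32.2500).
Solving J·Δ = −F gives Δ = (-1.4806, -1.6705, 0.3178).
Then the next iterate is (x, y, z)₁ = (-0.4806, -1.1705, -0.1822).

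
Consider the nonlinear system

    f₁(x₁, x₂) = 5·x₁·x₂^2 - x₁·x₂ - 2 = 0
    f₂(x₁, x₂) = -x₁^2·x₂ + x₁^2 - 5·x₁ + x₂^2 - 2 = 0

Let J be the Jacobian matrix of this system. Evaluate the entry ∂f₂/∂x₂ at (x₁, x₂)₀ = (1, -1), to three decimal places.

∂f₂/∂x₂ = -x₁^2 + 2·x₂.
At (1, -1) this is -3.000.

-3.000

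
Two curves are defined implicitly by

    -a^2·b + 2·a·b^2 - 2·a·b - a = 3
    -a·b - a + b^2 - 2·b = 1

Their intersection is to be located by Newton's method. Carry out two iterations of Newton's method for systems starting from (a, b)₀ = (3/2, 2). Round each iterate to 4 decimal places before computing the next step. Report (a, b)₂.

(-5.1217, -5.6978)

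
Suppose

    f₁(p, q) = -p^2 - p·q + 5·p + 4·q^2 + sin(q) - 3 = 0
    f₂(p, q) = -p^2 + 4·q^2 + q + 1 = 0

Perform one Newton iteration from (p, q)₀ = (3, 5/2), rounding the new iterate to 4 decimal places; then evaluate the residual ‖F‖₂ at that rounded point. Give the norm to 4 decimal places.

At (3, 5/2): F = (21.098472, 19.5000).
Jacobian J = [[-2·p - q + 5, -p + 8·q + cos(q)], [-2·p, 8·q + 1]].
At the point, J = [[-3.5000, 16.198856], [-6.0000, 21.0000]] (det J = 23.693138).
Solving J·Δ = −F gives Δ = (-5.3682, -2.4624).
Then the next iterate is (p, q)₁ = (-2.3682, 0.0376).
Re-evaluating at (-2.3682, 0.0376): F = (-20.317081, -4.565116), so ‖F‖₂ = 20.8236.

20.8236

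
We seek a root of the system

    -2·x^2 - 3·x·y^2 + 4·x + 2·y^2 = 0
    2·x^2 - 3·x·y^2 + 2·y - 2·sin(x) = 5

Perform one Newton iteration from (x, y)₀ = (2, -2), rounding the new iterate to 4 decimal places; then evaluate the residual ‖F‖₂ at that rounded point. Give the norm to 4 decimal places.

At (2, -2): F = (-16.0000, -26.818595).
Jacobian J = [[-4·x - 3·y^2 + 4, -6·x·y + 4·y], [4·x - 3·y^2 - 2·cos(x), -6·x·y + 2]].
At the point, J = [[-16.0000, 16.0000], [-3.167706, 26.0000]] (det J = -365.316699).
Solving J·Δ = −F gives Δ = (0.0359, 1.0359).
Then the next iterate is (x, y)₁ = (2.0359, -0.9641).
Re-evaluating at (2.0359, -0.9641): F = (-3.964239, -6.103011), so ‖F‖₂ = 7.2775.

7.2775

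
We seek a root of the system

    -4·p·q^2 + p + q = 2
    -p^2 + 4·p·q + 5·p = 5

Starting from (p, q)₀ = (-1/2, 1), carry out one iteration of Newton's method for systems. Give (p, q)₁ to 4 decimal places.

(0.5852, 1.5511)

At (-1/2, 1): F = (0.5000, -9.7500).
Jacobian J = [[-4·q^2 + 1, -8·p·q + 1], [-2·p + 4·q + 5, 4·p]].
At the point, J = [[-3.0000, 5.0000], [10.0000, -2.0000]] (det J = -44.0000).
Solving J·Δ = −F gives Δ = (1.0852, 0.5511).
Then the next iterate is (p, q)₁ = (0.5852, 1.5511).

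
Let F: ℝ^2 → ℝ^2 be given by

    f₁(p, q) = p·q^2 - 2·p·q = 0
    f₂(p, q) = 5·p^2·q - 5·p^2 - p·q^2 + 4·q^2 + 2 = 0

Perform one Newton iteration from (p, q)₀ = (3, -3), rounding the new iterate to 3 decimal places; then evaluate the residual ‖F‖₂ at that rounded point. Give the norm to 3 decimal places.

At (3, -3): F = (45.000, -169.000).
Jacobian J = [[q^2 - 2·q, 2·p·q - 2·p], [10·p·q - 10·p - q^2, 5·p^2 - 2·p·q + 8·q]].
At the point, J = [[15.000, -24.000], [-129.000, 39.000]] (det J = -2511.000).
Solving J·Δ = −F gives Δ = (-0.916, 1.302).
Then the next iterate is (p, q)₁ = (2.084, -1.698).
Re-evaluating at (2.084, -1.698): F = (13.08586, -51.06361), so ‖F‖₂ = 52.714.

52.714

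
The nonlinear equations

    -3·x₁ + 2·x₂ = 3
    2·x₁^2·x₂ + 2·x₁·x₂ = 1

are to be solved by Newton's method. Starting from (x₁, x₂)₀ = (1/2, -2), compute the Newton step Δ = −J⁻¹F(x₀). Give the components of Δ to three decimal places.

(0.413, 4.870)

At (1/2, -2): F = (-8.500, -4.000).
Jacobian J = [[-3, 2], [4·x₁·x₂ + 2·x₂, 2·x₁^2 + 2·x₁]].
At the point, J = [[-3.000, 2.000], [-8.000, 1.500]] (det J = 11.500).
Solving J·Δ = −F gives Δ = (0.413, 4.870).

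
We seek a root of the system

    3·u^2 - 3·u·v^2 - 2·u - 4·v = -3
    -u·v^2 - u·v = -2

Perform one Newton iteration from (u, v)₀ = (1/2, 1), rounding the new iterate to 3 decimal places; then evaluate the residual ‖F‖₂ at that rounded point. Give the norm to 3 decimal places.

5.277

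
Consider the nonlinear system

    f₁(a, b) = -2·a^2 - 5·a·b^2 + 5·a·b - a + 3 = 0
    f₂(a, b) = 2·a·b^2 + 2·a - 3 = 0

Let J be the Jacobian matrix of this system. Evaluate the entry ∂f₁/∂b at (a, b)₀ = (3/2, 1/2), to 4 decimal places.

0.0000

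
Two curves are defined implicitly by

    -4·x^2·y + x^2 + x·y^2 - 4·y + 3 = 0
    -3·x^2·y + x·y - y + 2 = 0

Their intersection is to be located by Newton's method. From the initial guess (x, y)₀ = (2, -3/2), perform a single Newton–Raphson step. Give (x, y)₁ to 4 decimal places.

(1.7455, -0.2000)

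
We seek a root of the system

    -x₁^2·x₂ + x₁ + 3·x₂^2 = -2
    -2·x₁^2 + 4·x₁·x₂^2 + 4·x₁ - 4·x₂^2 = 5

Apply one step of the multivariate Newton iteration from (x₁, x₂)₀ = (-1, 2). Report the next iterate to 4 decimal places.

(-0.7146, 0.8703)

At (-1, 2): F = (11.0000, -43.0000).
Jacobian J = [[-2·x₁·x₂ + 1, -x₁^2 + 6·x₂], [-4·x₁ + 4·x₂^2 + 4, 8·x₁·x₂ - 8·x₂]].
At the point, J = [[5.0000, 11.0000], [24.0000, -32.0000]] (det J = -424.0000).
Solving J·Δ = −F gives Δ = (0.2854, -1.1297).
Then the next iterate is (x₁, x₂)₁ = (-0.7146, 0.8703).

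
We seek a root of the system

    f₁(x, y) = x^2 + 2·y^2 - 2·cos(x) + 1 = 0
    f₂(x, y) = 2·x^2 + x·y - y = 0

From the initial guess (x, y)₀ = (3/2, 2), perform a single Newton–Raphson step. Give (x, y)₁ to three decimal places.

At (3/2, 2): F = (11.10853, 5.500).
Jacobian J = [[2·x + 2·sin(x), 4·y], [4·x + y, x - 1]].
At the point, J = [[4.99499, 8.000], [8.000, 0.500]] (det J = -61.50251).
Solving J·Δ = −F gives Δ = (-0.625, -0.998).
Then the next iterate is (x, y)₁ = (0.875, 1.002).

(0.875, 1.002)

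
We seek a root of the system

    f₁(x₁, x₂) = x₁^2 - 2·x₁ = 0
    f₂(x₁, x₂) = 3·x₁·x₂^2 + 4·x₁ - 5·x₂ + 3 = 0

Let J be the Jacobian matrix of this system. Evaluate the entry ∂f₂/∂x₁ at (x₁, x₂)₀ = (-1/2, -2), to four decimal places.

16.0000

∂f₂/∂x₁ = 3·x₂^2 + 4.
At (-1/2, -2) this is 16.0000.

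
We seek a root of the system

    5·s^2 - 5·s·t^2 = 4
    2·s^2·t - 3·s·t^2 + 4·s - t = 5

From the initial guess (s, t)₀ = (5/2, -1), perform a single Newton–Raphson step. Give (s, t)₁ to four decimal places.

At (5/2, -1): F = (14.7500, -14.0000).
Jacobian J = [[10·s - 5·t^2, -10·s·t], [4·s·t - 3·t^2 + 4, 2·s^2 - 6·s·t - 1]].
At the point, J = [[20.0000, 25.0000], [-9.0000, 26.5000]] (det J = 755.0000).
Solving J·Δ = −F gives Δ = (-0.9813, 0.1950).
Then the next iterate is (s, t)₁ = (1.5187, -0.8050).

(1.5187, -0.8050)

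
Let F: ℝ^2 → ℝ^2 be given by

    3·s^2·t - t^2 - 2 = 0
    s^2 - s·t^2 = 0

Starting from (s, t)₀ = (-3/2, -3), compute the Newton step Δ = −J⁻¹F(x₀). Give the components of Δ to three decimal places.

At (-3/2, -3): F = (-31.250, 15.750).
Jacobian J = [[6·s·t, 3·s^2 - 2·t], [2·s - t^2, -2·s·t]].
At the point, J = [[27.000, 12.750], [-12.000, -9.000]] (det J = -90.000).
Solving J·Δ = −F gives Δ = (0.894, 0.558).

(0.894, 0.558)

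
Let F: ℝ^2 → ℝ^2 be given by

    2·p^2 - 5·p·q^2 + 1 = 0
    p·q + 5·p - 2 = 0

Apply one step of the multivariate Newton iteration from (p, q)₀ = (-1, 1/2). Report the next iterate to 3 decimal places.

(0.494, 1.219)

At (-1, 1/2): F = (4.250, -7.500).
Jacobian J = [[4·p - 5·q^2, -10·p·q], [q + 5, p]].
At the point, J = [[-5.250, 5.000], [5.500, -1.000]] (det J = -22.250).
Solving J·Δ = −F gives Δ = (1.494, 0.719).
Then the next iterate is (p, q)₁ = (0.494, 1.219).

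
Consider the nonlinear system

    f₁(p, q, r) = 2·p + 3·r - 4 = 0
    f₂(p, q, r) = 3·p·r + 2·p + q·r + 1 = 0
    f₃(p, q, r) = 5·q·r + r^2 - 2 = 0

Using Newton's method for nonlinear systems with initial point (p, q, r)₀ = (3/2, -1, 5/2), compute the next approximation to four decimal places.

At (3/2, -1, 5/2): F = (6.5000, 12.7500, -8.2500).
Jacobian J = [[2, 0, 3], [3·r + 2, r, 3·p + q], [0, 5·r, 5·q + 2·r]].
At the point, J = [[2.0000, 0.0000, 3.0000], [9.5000, 2.5000, 3.5000], [0.0000, 12.5000, 0.0000]] (det J = 268.7500).
Solving J·Δ = −F gives Δ = (-0.9512, 0.6600, -1.5326).
Then the next iterate is (p, q, r)₁ = (0.5488, -0.3400, 0.9674).

(0.5488, -0.3400, 0.9674)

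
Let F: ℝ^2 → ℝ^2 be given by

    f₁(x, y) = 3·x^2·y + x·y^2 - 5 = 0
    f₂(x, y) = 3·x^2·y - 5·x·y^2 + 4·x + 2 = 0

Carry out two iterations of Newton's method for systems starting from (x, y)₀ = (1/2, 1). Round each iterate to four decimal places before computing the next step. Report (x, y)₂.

(0.9084, 1.5020)

At (1/2, 1): F = (-3.7500, 2.2500).
Jacobian J = [[6·x·y + y^2, 3·x^2 + 2·x·y], [6·x·y - 5·y^2 + 4, 3·x^2 - 10·x·y]].
At the point, J = [[4.0000, 1.7500], [2.0000, -4.2500]] (det J = -20.5000).
Solving J·Δ = −F gives Δ = (0.5854, 0.8049).
Then the next iterate is (x, y)₁ = (1.0854, 1.8049).
Round to (1.0854, 1.8049) and repeat: F = (4.914890, -4.958722), J = [[15.011895, 7.452356], [-0.534089, -16.056105]].
Δ = (-0.1770, -0.3029), so (x, y)₂ = (0.9084, 1.5020).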